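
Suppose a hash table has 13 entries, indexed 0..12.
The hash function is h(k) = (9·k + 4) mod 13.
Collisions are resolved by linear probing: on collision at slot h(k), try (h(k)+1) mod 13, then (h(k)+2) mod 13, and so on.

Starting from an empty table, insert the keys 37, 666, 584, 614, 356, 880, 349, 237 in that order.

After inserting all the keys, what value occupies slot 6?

37 hashes to 12; slot 12 is free -> place at 12.
666 hashes to 5; slot 5 is free -> place at 5.
584 hashes to 8; slot 8 is free -> place at 8.
614 hashes to 5; 5 taken -> place at 6.
356 hashes to 10; slot 10 is free -> place at 10.
880 hashes to 7; slot 7 is free -> place at 7.
349 hashes to 12; 12 taken -> place at 0.
237 hashes to 5; 5,6,7,8 taken -> place at 9.
Table: [349, -, -, -, -, 666, 614, 880, 584, 237, 356, -, 37]

614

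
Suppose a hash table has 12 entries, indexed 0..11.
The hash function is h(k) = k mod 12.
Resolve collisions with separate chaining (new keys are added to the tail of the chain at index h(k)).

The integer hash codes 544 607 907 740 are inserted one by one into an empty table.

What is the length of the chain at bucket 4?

1

Insert 544: h=4, bucket 4 empty -> new chain.
Insert 607: h=7, bucket 7 empty -> new chain.
Insert 907: h=7, bucket 7 nonempty -> append to chain.
Insert 740: h=8, bucket 8 empty -> new chain.
Final buckets:
0: ∅
1: ∅
2: ∅
3: ∅
4: 544
5: ∅
6: ∅
7: 607 -> 907
8: 740
9: ∅
10: ∅
11: ∅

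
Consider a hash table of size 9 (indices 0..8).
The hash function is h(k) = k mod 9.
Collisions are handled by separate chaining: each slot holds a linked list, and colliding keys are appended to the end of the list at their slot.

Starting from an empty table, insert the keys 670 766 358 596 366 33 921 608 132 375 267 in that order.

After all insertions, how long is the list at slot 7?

Insert 670: h=4, bucket 4 empty -> new chain.
Insert 766: h=1, bucket 1 empty -> new chain.
Insert 358: h=7, bucket 7 empty -> new chain.
Insert 596: h=2, bucket 2 empty -> new chain.
Insert 366: h=6, bucket 6 empty -> new chain.
Insert 33: h=6, bucket 6 nonempty -> append to chain.
Insert 921: h=3, bucket 3 empty -> new chain.
Insert 608: h=5, bucket 5 empty -> new chain.
Insert 132: h=6, bucket 6 nonempty -> append to chain.
Insert 375: h=6, bucket 6 nonempty -> append to chain.
Insert 267: h=6, bucket 6 nonempty -> append to chain.
Final buckets:
0: _
1: 766
2: 596
3: 921
4: 670
5: 608
6: 366 -> 33 -> 132 -> 375 -> 267
7: 358
8: _

1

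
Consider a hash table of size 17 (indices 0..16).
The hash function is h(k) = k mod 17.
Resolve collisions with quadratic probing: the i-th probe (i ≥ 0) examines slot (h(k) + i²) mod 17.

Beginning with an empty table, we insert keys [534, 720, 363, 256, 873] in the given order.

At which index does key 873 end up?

15

Insert 534: h=7, slot 7 empty -> index 7.
Insert 720: h=6, slot 6 empty -> index 6.
Insert 363: h=6, slots 6,7 occupied -> index 10.
Insert 256: h=1, slot 1 empty -> index 1.
Insert 873: h=6, slots 6,7,10 occupied -> index 15.
Table: [-, 256, -, -, -, -, 720, 534, -, -, 363, -, -, -, -, 873, -]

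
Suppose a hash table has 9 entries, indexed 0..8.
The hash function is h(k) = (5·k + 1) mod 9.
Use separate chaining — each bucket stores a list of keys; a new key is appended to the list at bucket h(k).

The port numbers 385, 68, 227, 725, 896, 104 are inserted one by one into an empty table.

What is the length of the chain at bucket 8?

Insert 385: h=0, bucket 0 empty -> new chain.
Insert 68: h=8, bucket 8 empty -> new chain.
Insert 227: h=2, bucket 2 empty -> new chain.
Insert 725: h=8, bucket 8 nonempty -> append to chain.
Insert 896: h=8, bucket 8 nonempty -> append to chain.
Insert 104: h=8, bucket 8 nonempty -> append to chain.
Final buckets:
0: 385
1: —
2: 227
3: —
4: —
5: —
6: —
7: —
8: 68 -> 725 -> 896 -> 104

4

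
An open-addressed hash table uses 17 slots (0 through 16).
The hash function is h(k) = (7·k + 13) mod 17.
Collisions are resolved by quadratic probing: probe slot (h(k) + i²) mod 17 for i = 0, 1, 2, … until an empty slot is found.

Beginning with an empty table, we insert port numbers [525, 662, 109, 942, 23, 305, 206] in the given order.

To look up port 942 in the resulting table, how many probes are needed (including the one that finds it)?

Insert 525: h=16, slot 16 empty => index 16.
Insert 662: h=6, slot 6 empty => index 6.
Insert 109: h=11, slot 11 empty => index 11.
Insert 942: h=11, slot 11 occupied => index 12.
Insert 23: h=4, slot 4 empty => index 4.
Insert 305: h=6, slot 6 occupied => index 7.
Insert 206: h=10, slot 10 empty => index 10.
Table: [—, —, —, —, 23, —, 662, 305, —, —, 206, 109, 942, —, —, —, 525]
Lookup 942: h=11, probe 11,12 → found at 12.

2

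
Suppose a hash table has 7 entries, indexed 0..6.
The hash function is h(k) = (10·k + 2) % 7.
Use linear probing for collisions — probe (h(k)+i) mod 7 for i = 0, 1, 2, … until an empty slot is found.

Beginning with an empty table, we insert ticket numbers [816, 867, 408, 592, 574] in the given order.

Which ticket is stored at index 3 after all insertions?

816 hashes to 0; slot 0 is free → place at 0.
867 hashes to 6; slot 6 is free → place at 6.
408 hashes to 1; slot 1 is free → place at 1.
592 hashes to 0; 0,1 taken → place at 2.
574 hashes to 2; 2 taken → place at 3.
Table: [816, 408, 592, 574, ., ., 867]

574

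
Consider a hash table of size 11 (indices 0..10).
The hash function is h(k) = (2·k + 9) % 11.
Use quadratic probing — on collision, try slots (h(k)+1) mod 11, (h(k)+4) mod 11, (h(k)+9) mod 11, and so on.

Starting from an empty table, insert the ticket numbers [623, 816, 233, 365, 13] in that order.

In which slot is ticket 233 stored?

3

623: h=1 → slot 1
816: h=2 → slot 2
233: h=2, probe 2,3 → slot 3
365: h=2, probe 2,3,6 → slot 6
13: h=2, probe 2,3,6,0 → slot 0
Table: [13, 623, 816, 233, _, _, 365, _, _, _, _]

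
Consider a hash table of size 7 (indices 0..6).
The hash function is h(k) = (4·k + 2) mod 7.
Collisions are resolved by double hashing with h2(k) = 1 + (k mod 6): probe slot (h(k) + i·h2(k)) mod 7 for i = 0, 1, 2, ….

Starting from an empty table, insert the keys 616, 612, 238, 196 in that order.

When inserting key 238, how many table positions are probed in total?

3

616: h=2 -> slot 2
612: h=0 -> slot 0
238: h=2, h2=5, probe 2,0,5 -> slot 5
196: h=2, h2=5, probe 2,0,5,3 -> slot 3
Table: [612, ∅, 616, 196, ∅, 238, ∅]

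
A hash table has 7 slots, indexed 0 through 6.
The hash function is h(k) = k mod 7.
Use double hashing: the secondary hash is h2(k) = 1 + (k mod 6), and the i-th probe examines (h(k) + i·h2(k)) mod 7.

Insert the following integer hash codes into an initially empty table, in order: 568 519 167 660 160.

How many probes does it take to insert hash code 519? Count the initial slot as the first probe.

2

568: h=1 -> slot 1
519: h=1, h2=4, probe 1,5 -> slot 5
167: h=6 -> slot 6
660: h=2 -> slot 2
160: h=6, h2=5, probe 6,4 -> slot 4
Table: [—, 568, 660, —, 160, 519, 167]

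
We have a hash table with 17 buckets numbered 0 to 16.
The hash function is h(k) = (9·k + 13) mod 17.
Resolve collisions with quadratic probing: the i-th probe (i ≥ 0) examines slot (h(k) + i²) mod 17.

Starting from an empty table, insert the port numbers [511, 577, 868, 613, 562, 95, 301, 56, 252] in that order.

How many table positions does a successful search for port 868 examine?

2

511: h=5 → slot 5
577: h=4 → slot 4
868: h=5, probe 5,6 → slot 6
613: h=5, probe 5,6,9 → slot 9
562: h=5, probe 5,6,9,14 → slot 14
95: h=1 → slot 1
301: h=2 → slot 2
56: h=7 → slot 7
252: h=3 → slot 3
Table: [_, 95, 301, 252, 577, 511, 868, 56, _, 613, _, _, _, _, 562, _, _]
Lookup 868: h=5, probe 5,6 → found at 6.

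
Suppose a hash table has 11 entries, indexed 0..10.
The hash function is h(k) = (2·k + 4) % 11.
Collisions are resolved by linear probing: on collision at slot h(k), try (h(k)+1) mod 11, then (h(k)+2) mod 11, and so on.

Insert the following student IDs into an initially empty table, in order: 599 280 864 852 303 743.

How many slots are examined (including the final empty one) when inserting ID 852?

Insert 599: h=3, slot 3 empty → index 3.
Insert 280: h=3, slot 3 occupied → index 4.
Insert 864: h=5, slot 5 empty → index 5.
Insert 852: h=3, slots 3,4,5 occupied → index 6.
Insert 303: h=5, slots 5,6 occupied → index 7.
Insert 743: h=5, slots 5,6,7 occupied → index 8.
Table: [., ., ., 599, 280, 864, 852, 303, 743, ., .]

4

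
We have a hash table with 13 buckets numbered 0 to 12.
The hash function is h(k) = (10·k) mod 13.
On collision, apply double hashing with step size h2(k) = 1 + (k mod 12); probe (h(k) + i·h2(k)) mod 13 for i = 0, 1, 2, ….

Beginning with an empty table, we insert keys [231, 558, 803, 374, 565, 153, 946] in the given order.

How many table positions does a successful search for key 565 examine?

2

231 hashes to 9; slot 9 is free -> place at 9.
558 hashes to 3; slot 3 is free -> place at 3.
803 hashes to 9, h2=12; 9 taken -> place at 8.
374 hashes to 9, h2=3; 9 taken -> place at 12.
565 hashes to 8, h2=2; 8 taken -> place at 10.
153 hashes to 9, h2=10; 9 taken -> place at 6.
946 hashes to 9, h2=11; 9 taken -> place at 7.
Table: [., ., ., 558, ., ., 153, 946, 803, 231, 565, ., 374]
Lookup 565: h=8, h2=2, probe 8,10 → found at 10.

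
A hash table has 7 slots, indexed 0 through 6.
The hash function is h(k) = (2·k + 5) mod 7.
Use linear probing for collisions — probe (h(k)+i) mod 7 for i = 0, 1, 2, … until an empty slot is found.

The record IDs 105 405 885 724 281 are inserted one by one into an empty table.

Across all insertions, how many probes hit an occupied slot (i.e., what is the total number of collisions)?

2

105: h=5 => slot 5
405: h=3 => slot 3
885: h=4 => slot 4
724: h=4, probe 4,5,6 => slot 6
281: h=0 => slot 0
Table: [281, -, -, 405, 885, 105, 724]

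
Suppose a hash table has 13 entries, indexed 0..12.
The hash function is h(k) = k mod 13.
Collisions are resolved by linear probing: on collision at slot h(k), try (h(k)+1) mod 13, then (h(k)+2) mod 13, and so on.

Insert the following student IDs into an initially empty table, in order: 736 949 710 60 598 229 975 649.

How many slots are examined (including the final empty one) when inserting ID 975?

Insert 736: h=8, slot 8 empty -> index 8.
Insert 949: h=0, slot 0 empty -> index 0.
Insert 710: h=8, slot 8 occupied -> index 9.
Insert 60: h=8, slots 8,9 occupied -> index 10.
Insert 598: h=0, slot 0 occupied -> index 1.
Insert 229: h=8, slots 8,9,10 occupied -> index 11.
Insert 975: h=0, slots 0,1 occupied -> index 2.
Insert 649: h=12, slot 12 empty -> index 12.
Table: [949, 598, 975, —, —, —, —, —, 736, 710, 60, 229, 649]

3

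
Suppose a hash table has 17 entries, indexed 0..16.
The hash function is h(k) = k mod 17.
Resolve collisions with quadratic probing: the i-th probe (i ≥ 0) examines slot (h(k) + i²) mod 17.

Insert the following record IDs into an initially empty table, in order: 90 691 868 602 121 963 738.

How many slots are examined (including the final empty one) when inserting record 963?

90: h=5 → slot 5
691: h=11 → slot 11
868: h=1 → slot 1
602: h=7 → slot 7
121: h=2 → slot 2
963: h=11, probe 11,12 → slot 12
738: h=7, probe 7,8 → slot 8
Table: [-, 868, 121, -, -, 90, -, 602, 738, -, -, 691, 963, -, -, -, -]

2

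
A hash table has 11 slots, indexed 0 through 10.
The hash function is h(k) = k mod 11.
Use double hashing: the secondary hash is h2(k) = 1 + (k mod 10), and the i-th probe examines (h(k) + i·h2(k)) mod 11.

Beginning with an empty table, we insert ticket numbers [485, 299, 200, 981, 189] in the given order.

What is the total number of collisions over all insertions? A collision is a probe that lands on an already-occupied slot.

Insert 485: h=1, slot 1 empty → index 1.
Insert 299: h=2, slot 2 empty → index 2.
Insert 200: h=2, h2=1, slot 2 occupied → index 3.
Insert 981: h=2, h2=2, slot 2 occupied → index 4.
Insert 189: h=2, h2=10, slots 2,1 occupied → index 0.
Table: [189, 485, 299, 200, 981, —, —, —, —, —, —]

4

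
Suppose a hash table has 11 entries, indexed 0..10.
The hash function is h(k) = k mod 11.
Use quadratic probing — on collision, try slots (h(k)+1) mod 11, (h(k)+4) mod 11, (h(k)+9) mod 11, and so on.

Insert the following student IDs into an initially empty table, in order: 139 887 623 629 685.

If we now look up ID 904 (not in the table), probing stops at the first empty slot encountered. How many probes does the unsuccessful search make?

3

139: h=7 → slot 7
887: h=7, probe 7,8 → slot 8
623: h=7, probe 7,8,0 → slot 0
629: h=2 → slot 2
685: h=3 → slot 3
Table: [623, _, 629, 685, _, _, _, 139, 887, _, _]
Lookup 904: h=2, probe 2,3,6 → slot 6 empty, not found.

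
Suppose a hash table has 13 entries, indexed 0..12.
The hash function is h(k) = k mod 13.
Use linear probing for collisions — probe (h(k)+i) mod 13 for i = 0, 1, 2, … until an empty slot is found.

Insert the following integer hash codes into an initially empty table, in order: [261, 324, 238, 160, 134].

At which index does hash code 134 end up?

Insert 261: h=1, slot 1 empty => index 1.
Insert 324: h=12, slot 12 empty => index 12.
Insert 238: h=4, slot 4 empty => index 4.
Insert 160: h=4, slot 4 occupied => index 5.
Insert 134: h=4, slots 4,5 occupied => index 6.
Table: [—, 261, —, —, 238, 160, 134, —, —, —, —, —, 324]

6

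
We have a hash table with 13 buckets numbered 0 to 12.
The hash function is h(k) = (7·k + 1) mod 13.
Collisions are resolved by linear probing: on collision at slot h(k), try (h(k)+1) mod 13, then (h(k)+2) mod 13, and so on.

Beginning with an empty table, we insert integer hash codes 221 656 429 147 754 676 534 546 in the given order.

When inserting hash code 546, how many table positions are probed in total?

7

221: h=1 -> slot 1
656: h=4 -> slot 4
429: h=1, probe 1,2 -> slot 2
147: h=3 -> slot 3
754: h=1, probe 1,2,3,4,5 -> slot 5
676: h=1, probe 1,2,3,4,5,6 -> slot 6
534: h=8 -> slot 8
546: h=1, probe 1,2,3,4,5,6,7 -> slot 7
Table: [_, 221, 429, 147, 656, 754, 676, 546, 534, _, _, _, _]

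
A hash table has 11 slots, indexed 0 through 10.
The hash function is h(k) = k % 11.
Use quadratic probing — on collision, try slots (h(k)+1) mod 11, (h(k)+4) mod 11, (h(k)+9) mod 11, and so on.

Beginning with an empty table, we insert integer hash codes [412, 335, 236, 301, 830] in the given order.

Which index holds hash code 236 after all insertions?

9

412: h=5 → slot 5
335: h=5, probe 5,6 → slot 6
236: h=5, probe 5,6,9 → slot 9
301: h=4 → slot 4
830: h=5, probe 5,6,9,3 → slot 3
Table: [-, -, -, 830, 301, 412, 335, -, -, 236, -]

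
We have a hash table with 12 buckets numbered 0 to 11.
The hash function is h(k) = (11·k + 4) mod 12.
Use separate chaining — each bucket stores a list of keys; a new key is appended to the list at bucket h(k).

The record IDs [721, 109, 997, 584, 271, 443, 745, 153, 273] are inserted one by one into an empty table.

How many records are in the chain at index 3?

4

721 -> bucket 3
109 -> bucket 3 (collision)
997 -> bucket 3 (collision)
584 -> bucket 8
271 -> bucket 9
443 -> bucket 5
745 -> bucket 3 (collision)
153 -> bucket 7
273 -> bucket 7 (collision)
Final buckets:
0: _
1: _
2: _
3: 721 -> 109 -> 997 -> 745
4: _
5: 443
6: _
7: 153 -> 273
8: 584
9: 271
10: _
11: _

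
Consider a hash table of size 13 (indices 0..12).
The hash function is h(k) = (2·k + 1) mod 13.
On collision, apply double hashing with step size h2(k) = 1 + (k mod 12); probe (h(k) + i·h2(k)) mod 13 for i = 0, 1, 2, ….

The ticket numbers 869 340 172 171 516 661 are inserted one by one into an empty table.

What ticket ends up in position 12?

661

Insert 869: h=10, slot 10 empty => index 10.
Insert 340: h=5, slot 5 empty => index 5.
Insert 172: h=7, slot 7 empty => index 7.
Insert 171: h=5, h2=4, slot 5 occupied => index 9.
Insert 516: h=6, slot 6 empty => index 6.
Insert 661: h=10, h2=2, slot 10 occupied => index 12.
Table: [-, -, -, -, -, 340, 516, 172, -, 171, 869, -, 661]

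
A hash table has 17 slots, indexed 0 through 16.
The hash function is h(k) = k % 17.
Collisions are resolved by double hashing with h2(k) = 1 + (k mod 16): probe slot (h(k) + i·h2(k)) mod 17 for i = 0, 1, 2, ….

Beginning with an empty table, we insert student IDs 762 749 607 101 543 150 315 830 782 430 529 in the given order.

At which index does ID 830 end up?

10

762: h=14 → slot 14
749: h=1 → slot 1
607: h=12 → slot 12
101: h=16 → slot 16
543: h=16, h2=16, probe 16,15 → slot 15
150: h=14, h2=7, probe 14,4 → slot 4
315: h=9 → slot 9
830: h=14, h2=15, probe 14,12,10 → slot 10
782: h=0 → slot 0
430: h=5 → slot 5
529: h=2 → slot 2
Table: [782, 749, 529, ., 150, 430, ., ., ., 315, 830, ., 607, ., 762, 543, 101]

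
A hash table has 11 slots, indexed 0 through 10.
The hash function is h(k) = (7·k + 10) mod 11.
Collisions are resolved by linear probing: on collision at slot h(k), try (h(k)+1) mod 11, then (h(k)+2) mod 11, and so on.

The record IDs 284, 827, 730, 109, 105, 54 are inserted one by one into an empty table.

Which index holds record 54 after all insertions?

4

284 hashes to 7; slot 7 is free => place at 7.
827 hashes to 2; slot 2 is free => place at 2.
730 hashes to 5; slot 5 is free => place at 5.
109 hashes to 3; slot 3 is free => place at 3.
105 hashes to 8; slot 8 is free => place at 8.
54 hashes to 3; 3 taken => place at 4.
Table: [_, _, 827, 109, 54, 730, _, 284, 105, _, _]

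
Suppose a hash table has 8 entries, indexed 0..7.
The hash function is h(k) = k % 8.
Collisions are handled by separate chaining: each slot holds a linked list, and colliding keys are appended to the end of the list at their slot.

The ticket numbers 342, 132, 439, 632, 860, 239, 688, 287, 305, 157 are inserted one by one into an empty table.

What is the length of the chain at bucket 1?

1

342 → bucket 6
132 → bucket 4
439 → bucket 7
632 → bucket 0
860 → bucket 4 (collision)
239 → bucket 7 (collision)
688 → bucket 0 (collision)
287 → bucket 7 (collision)
305 → bucket 1
157 → bucket 5
Final buckets:
0: 632 -> 688
1: 305
2: _
3: _
4: 132 -> 860
5: 157
6: 342
7: 439 -> 239 -> 287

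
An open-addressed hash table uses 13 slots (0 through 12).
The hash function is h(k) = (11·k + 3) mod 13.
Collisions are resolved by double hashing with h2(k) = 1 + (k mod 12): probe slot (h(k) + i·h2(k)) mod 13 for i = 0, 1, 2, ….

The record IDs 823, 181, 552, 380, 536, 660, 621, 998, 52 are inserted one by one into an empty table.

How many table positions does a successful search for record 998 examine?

2

823 hashes to 8; slot 8 is free => place at 8.
181 hashes to 5; slot 5 is free => place at 5.
552 hashes to 4; slot 4 is free => place at 4.
380 hashes to 10; slot 10 is free => place at 10.
536 hashes to 10, h2=9; 10 taken => place at 6.
660 hashes to 9; slot 9 is free => place at 9.
621 hashes to 9, h2=10; 9,6 taken => place at 3.
998 hashes to 9, h2=3; 9 taken => place at 12.
52 hashes to 3, h2=5; 3,8 taken => place at 0.
Table: [52, -, -, 621, 552, 181, 536, -, 823, 660, 380, -, 998]
Lookup 998: h=9, h2=3, probe 9,12 → found at 12.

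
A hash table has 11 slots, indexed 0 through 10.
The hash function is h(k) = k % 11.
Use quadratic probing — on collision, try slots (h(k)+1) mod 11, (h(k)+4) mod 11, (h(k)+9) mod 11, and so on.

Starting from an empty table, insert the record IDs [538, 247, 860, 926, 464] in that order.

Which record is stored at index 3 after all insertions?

538 hashes to 10; slot 10 is free => place at 10.
247 hashes to 5; slot 5 is free => place at 5.
860 hashes to 2; slot 2 is free => place at 2.
926 hashes to 2; 2 taken => place at 3.
464 hashes to 2; 2,3 taken => place at 6.
Table: [_, _, 860, 926, _, 247, 464, _, _, _, 538]

926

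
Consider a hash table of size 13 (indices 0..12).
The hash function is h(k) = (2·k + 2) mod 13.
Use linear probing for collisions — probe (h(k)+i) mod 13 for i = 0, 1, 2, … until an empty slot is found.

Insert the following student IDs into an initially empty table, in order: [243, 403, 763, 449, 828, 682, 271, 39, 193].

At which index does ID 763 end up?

243: h=7 => slot 7
403: h=2 => slot 2
763: h=7, probe 7,8 => slot 8
449: h=3 => slot 3
828: h=7, probe 7,8,9 => slot 9
682: h=1 => slot 1
271: h=11 => slot 11
39: h=2, probe 2,3,4 => slot 4
193: h=11, probe 11,12 => slot 12
Table: [., 682, 403, 449, 39, ., ., 243, 763, 828, ., 271, 193]

8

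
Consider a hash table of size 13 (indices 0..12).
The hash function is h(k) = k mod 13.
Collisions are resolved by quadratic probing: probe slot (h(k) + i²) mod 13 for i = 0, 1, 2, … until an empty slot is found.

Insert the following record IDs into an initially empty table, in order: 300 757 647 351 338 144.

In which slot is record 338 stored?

300 hashes to 1; slot 1 is free => place at 1.
757 hashes to 3; slot 3 is free => place at 3.
647 hashes to 10; slot 10 is free => place at 10.
351 hashes to 0; slot 0 is free => place at 0.
338 hashes to 0; 0,1 taken => place at 4.
144 hashes to 1; 1 taken => place at 2.
Table: [351, 300, 144, 757, 338, ∅, ∅, ∅, ∅, ∅, 647, ∅, ∅]

4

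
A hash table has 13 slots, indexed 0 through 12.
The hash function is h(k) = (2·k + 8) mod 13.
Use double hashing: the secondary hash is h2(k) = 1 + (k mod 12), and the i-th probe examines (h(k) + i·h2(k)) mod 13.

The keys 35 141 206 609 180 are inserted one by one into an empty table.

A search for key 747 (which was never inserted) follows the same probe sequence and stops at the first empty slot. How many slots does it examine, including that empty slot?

2

35: h=0 → slot 0
141: h=4 → slot 4
206: h=4, h2=3, probe 4,7 → slot 7
609: h=4, h2=10, probe 4,1 → slot 1
180: h=4, h2=1, probe 4,5 → slot 5
Table: [35, 609, ., ., 141, 180, ., 206, ., ., ., ., .]
Lookup 747: h=7, h2=4, probe 7,11 → slot 11 empty, not found.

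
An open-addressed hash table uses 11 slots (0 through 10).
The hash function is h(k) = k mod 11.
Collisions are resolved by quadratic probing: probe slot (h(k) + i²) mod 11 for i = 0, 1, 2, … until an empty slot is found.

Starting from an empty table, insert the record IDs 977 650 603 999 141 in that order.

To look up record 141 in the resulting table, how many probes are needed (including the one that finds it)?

977 hashes to 9; slot 9 is free -> place at 9.
650 hashes to 1; slot 1 is free -> place at 1.
603 hashes to 9; 9 taken -> place at 10.
999 hashes to 9; 9,10 taken -> place at 2.
141 hashes to 9; 9,10,2 taken -> place at 7.
Table: [-, 650, 999, -, -, -, -, 141, -, 977, 603]
Lookup 141: h=9, probe 9,10,2,7 → found at 7.

4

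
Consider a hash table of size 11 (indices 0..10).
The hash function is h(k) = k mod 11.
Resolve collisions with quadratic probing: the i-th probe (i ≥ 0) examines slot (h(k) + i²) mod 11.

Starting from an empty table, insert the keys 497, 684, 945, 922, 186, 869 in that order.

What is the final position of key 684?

Insert 497: h=2, slot 2 empty => index 2.
Insert 684: h=2, slot 2 occupied => index 3.
Insert 945: h=10, slot 10 empty => index 10.
Insert 922: h=9, slot 9 empty => index 9.
Insert 186: h=10, slot 10 occupied => index 0.
Insert 869: h=0, slot 0 occupied => index 1.
Table: [186, 869, 497, 684, —, —, —, —, —, 922, 945]

3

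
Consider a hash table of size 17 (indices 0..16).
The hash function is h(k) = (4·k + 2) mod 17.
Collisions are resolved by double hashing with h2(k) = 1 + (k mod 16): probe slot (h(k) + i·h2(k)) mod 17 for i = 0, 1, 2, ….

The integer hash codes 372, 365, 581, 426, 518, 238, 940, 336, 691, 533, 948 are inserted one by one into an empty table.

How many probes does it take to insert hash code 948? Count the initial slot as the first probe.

372: h=11 -> slot 11
365: h=0 -> slot 0
581: h=14 -> slot 14
426: h=6 -> slot 6
518: h=0, h2=7, probe 0,7 -> slot 7
238: h=2 -> slot 2
940: h=5 -> slot 5
336: h=3 -> slot 3
691: h=12 -> slot 12
533: h=9 -> slot 9
948: h=3, h2=5, probe 3,8 -> slot 8
Table: [365, —, 238, 336, —, 940, 426, 518, 948, 533, —, 372, 691, —, 581, —, —]

2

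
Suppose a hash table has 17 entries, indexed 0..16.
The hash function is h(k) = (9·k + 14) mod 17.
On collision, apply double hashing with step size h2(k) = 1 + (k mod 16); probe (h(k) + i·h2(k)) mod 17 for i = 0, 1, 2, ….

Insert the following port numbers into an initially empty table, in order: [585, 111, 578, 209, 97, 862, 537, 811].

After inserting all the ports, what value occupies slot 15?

585: h=9 -> slot 9
111: h=10 -> slot 10
578: h=14 -> slot 14
209: h=8 -> slot 8
97: h=3 -> slot 3
862: h=3, h2=15, probe 3,1 -> slot 1
537: h=2 -> slot 2
811: h=3, h2=12, probe 3,15 -> slot 15
Table: [., 862, 537, 97, ., ., ., ., 209, 585, 111, ., ., ., 578, 811, .]

811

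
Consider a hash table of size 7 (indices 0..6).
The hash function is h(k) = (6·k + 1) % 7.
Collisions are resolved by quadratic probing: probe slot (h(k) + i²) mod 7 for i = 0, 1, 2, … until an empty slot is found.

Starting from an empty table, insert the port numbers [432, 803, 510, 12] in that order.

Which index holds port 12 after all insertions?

432: h=3 -> slot 3
803: h=3, probe 3,4 -> slot 4
510: h=2 -> slot 2
12: h=3, probe 3,4,0 -> slot 0
Table: [12, _, 510, 432, 803, _, _]

0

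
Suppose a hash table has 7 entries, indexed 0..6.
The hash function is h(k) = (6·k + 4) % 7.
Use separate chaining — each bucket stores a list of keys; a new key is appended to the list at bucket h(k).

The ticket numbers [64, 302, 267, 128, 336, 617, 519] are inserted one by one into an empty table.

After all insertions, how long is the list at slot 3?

64 -> bucket 3
302 -> bucket 3 (collision)
267 -> bucket 3 (collision)
128 -> bucket 2
336 -> bucket 4
617 -> bucket 3 (collision)
519 -> bucket 3 (collision)
Final buckets:
0: _
1: _
2: 128
3: 64 -> 302 -> 267 -> 617 -> 519
4: 336
5: _
6: _

5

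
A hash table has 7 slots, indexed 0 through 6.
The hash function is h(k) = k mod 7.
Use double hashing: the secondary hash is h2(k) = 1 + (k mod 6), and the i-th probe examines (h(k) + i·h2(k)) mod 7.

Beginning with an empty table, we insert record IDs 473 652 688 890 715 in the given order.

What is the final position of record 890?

Insert 473: h=4, slot 4 empty -> index 4.
Insert 652: h=1, slot 1 empty -> index 1.
Insert 688: h=2, slot 2 empty -> index 2.
Insert 890: h=1, h2=3, slots 1,4 occupied -> index 0.
Insert 715: h=1, h2=2, slot 1 occupied -> index 3.
Table: [890, 652, 688, 715, 473, ., .]

0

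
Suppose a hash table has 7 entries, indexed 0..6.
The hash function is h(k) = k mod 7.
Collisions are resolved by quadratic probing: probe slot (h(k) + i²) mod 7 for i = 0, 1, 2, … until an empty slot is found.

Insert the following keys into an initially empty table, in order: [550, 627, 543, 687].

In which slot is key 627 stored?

Insert 550: h=4, slot 4 empty -> index 4.
Insert 627: h=4, slot 4 occupied -> index 5.
Insert 543: h=4, slots 4,5 occupied -> index 1.
Insert 687: h=1, slot 1 occupied -> index 2.
Table: [., 543, 687, ., 550, 627, .]

5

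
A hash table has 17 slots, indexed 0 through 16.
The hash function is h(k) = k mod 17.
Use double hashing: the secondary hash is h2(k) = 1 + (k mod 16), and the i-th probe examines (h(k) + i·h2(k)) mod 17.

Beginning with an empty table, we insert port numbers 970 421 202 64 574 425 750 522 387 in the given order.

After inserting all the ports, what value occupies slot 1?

970: h=1 → slot 1
421: h=13 → slot 13
202: h=15 → slot 15
64: h=13, h2=1, probe 13,14 → slot 14
574: h=13, h2=15, probe 13,11 → slot 11
425: h=0 → slot 0
750: h=2 → slot 2
522: h=12 → slot 12
387: h=13, h2=4, probe 13,0,4 → slot 4
Table: [425, 970, 750, ∅, 387, ∅, ∅, ∅, ∅, ∅, ∅, 574, 522, 421, 64, 202, ∅]

970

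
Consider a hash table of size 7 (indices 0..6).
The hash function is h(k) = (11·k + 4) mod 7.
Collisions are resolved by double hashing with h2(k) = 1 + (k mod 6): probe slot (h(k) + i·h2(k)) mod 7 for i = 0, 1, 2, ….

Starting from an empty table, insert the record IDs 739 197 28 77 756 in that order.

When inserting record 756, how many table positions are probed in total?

2

739 hashes to 6; slot 6 is free → place at 6.
197 hashes to 1; slot 1 is free → place at 1.
28 hashes to 4; slot 4 is free → place at 4.
77 hashes to 4, h2=6; 4 taken → place at 3.
756 hashes to 4, h2=1; 4 taken → place at 5.
Table: [., 197, ., 77, 28, 756, 739]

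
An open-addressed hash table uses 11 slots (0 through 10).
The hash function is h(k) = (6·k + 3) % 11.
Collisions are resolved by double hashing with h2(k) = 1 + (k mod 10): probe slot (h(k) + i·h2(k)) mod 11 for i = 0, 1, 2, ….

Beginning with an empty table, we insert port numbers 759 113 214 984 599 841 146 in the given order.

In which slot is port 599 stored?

9

759 hashes to 3; slot 3 is free -> place at 3.
113 hashes to 10; slot 10 is free -> place at 10.
214 hashes to 0; slot 0 is free -> place at 0.
984 hashes to 0, h2=5; 0 taken -> place at 5.
599 hashes to 0, h2=10; 0,10 taken -> place at 9.
841 hashes to 0, h2=2; 0 taken -> place at 2.
146 hashes to 10, h2=7; 10 taken -> place at 6.
Table: [214, -, 841, 759, -, 984, 146, -, -, 599, 113]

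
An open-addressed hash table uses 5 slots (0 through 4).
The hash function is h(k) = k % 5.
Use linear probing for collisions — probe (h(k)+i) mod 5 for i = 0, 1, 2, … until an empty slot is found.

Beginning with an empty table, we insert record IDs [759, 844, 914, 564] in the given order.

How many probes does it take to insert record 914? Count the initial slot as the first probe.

3

759: h=4 => slot 4
844: h=4, probe 4,0 => slot 0
914: h=4, probe 4,0,1 => slot 1
564: h=4, probe 4,0,1,2 => slot 2
Table: [844, 914, 564, ∅, 759]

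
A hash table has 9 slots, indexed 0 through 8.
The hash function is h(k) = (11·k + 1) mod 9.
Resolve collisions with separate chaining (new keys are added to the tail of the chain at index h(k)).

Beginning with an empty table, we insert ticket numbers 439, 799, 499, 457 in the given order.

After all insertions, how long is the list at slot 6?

Insert 439: h=6, bucket 6 empty → new chain.
Insert 799: h=6, bucket 6 nonempty → append to chain.
Insert 499: h=0, bucket 0 empty → new chain.
Insert 457: h=6, bucket 6 nonempty → append to chain.
Final buckets:
0: 499
1: —
2: —
3: —
4: —
5: —
6: 439 -> 799 -> 457
7: —
8: —

3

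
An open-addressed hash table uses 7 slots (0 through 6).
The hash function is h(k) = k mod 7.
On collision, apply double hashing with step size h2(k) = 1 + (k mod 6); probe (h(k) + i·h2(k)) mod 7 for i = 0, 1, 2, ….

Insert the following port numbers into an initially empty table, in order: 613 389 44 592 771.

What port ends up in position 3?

Insert 613: h=4, slot 4 empty -> index 4.
Insert 389: h=4, h2=6, slot 4 occupied -> index 3.
Insert 44: h=2, slot 2 empty -> index 2.
Insert 592: h=4, h2=5, slots 4,2 occupied -> index 0.
Insert 771: h=1, slot 1 empty -> index 1.
Table: [592, 771, 44, 389, 613, _, _]

389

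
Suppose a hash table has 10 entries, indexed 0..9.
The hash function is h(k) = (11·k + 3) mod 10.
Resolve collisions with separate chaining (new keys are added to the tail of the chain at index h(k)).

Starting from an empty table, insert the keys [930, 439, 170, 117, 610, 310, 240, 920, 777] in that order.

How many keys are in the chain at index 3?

Insert 930: h=3, bucket 3 empty -> new chain.
Insert 439: h=2, bucket 2 empty -> new chain.
Insert 170: h=3, bucket 3 nonempty -> append to chain.
Insert 117: h=0, bucket 0 empty -> new chain.
Insert 610: h=3, bucket 3 nonempty -> append to chain.
Insert 310: h=3, bucket 3 nonempty -> append to chain.
Insert 240: h=3, bucket 3 nonempty -> append to chain.
Insert 920: h=3, bucket 3 nonempty -> append to chain.
Insert 777: h=0, bucket 0 nonempty -> append to chain.
Final buckets:
0: 117 -> 777
1: -
2: 439
3: 930 -> 170 -> 610 -> 310 -> 240 -> 920
4: -
5: -
6: -
7: -
8: -
9: -

6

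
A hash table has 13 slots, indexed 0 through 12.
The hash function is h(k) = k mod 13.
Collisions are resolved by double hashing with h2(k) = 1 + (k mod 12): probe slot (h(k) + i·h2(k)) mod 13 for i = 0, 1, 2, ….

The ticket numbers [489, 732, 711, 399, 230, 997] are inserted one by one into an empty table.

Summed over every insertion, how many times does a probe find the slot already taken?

Insert 489: h=8, slot 8 empty → index 8.
Insert 732: h=4, slot 4 empty → index 4.
Insert 711: h=9, slot 9 empty → index 9.
Insert 399: h=9, h2=4, slot 9 occupied → index 0.
Insert 230: h=9, h2=3, slot 9 occupied → index 12.
Insert 997: h=9, h2=2, slot 9 occupied → index 11.
Table: [399, ., ., ., 732, ., ., ., 489, 711, ., 997, 230]

3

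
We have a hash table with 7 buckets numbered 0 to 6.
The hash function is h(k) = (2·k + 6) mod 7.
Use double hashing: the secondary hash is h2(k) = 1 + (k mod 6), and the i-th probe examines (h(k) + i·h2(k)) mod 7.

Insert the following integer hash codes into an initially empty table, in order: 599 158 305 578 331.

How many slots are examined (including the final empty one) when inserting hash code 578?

599 hashes to 0; slot 0 is free -> place at 0.
158 hashes to 0, h2=3; 0 taken -> place at 3.
305 hashes to 0, h2=6; 0 taken -> place at 6.
578 hashes to 0, h2=3; 0,3,6 taken -> place at 2.
331 hashes to 3, h2=2; 3 taken -> place at 5.
Table: [599, ∅, 578, 158, ∅, 331, 305]

4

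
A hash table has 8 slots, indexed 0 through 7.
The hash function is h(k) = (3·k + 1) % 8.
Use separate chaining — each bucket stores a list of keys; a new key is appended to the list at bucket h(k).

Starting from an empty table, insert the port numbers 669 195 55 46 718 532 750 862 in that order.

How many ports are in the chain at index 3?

4

Insert 669: h=0, bucket 0 empty -> new chain.
Insert 195: h=2, bucket 2 empty -> new chain.
Insert 55: h=6, bucket 6 empty -> new chain.
Insert 46: h=3, bucket 3 empty -> new chain.
Insert 718: h=3, bucket 3 nonempty -> append to chain.
Insert 532: h=5, bucket 5 empty -> new chain.
Insert 750: h=3, bucket 3 nonempty -> append to chain.
Insert 862: h=3, bucket 3 nonempty -> append to chain.
Final buckets:
0: 669
1: -
2: 195
3: 46 -> 718 -> 750 -> 862
4: -
5: 532
6: 55
7: -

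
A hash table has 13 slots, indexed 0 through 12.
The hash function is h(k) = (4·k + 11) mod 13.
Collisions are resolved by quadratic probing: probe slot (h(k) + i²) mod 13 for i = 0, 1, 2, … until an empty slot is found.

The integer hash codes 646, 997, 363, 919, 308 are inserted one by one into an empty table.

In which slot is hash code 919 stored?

12

646: h=8 -> slot 8
997: h=8, probe 8,9 -> slot 9
363: h=7 -> slot 7
919: h=8, probe 8,9,12 -> slot 12
308: h=8, probe 8,9,12,4 -> slot 4
Table: [., ., ., ., 308, ., ., 363, 646, 997, ., ., 919]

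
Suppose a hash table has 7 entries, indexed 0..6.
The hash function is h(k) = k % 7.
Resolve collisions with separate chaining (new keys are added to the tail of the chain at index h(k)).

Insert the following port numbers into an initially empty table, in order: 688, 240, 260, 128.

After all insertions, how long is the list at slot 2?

3

Insert 688: h=2, bucket 2 empty -> new chain.
Insert 240: h=2, bucket 2 nonempty -> append to chain.
Insert 260: h=1, bucket 1 empty -> new chain.
Insert 128: h=2, bucket 2 nonempty -> append to chain.
Final buckets:
0: .
1: 260
2: 688 -> 240 -> 128
3: .
4: .
5: .
6: .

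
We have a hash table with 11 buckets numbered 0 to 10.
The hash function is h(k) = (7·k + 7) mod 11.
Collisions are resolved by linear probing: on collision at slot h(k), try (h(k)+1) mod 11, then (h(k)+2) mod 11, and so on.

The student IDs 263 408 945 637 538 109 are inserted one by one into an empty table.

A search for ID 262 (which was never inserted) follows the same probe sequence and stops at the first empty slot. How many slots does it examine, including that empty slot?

Insert 263: h=0, slot 0 empty -> index 0.
Insert 408: h=3, slot 3 empty -> index 3.
Insert 945: h=0, slot 0 occupied -> index 1.
Insert 637: h=0, slots 0,1 occupied -> index 2.
Insert 538: h=0, slots 0,1,2,3 occupied -> index 4.
Insert 109: h=0, slots 0,1,2,3,4 occupied -> index 5.
Table: [263, 945, 637, 408, 538, 109, ∅, ∅, ∅, ∅, ∅]
Lookup 262: h=4, probe 4,5,6 → slot 6 empty, not found.

3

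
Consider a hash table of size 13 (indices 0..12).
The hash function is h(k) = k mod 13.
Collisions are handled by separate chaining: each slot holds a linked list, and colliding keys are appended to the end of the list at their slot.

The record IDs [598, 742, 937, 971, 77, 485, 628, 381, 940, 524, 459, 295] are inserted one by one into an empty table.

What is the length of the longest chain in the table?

598 -> bucket 0
742 -> bucket 1
937 -> bucket 1 (collision)
971 -> bucket 9
77 -> bucket 12
485 -> bucket 4
628 -> bucket 4 (collision)
381 -> bucket 4 (collision)
940 -> bucket 4 (collision)
524 -> bucket 4 (collision)
459 -> bucket 4 (collision)
295 -> bucket 9 (collision)
Final buckets:
0: 598
1: 742 -> 937
2: -
3: -
4: 485 -> 628 -> 381 -> 940 -> 524 -> 459
5: -
6: -
7: -
8: -
9: 971 -> 295
10: -
11: -
12: 77

6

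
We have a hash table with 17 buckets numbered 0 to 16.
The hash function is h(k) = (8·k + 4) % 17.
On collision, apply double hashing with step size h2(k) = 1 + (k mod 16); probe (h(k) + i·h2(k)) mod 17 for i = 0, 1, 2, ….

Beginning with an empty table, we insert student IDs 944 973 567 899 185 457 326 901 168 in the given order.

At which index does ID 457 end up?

11

944: h=8 -> slot 8
973: h=2 -> slot 2
567: h=1 -> slot 1
899: h=5 -> slot 5
185: h=5, h2=10, probe 5,15 -> slot 15
457: h=5, h2=10, probe 5,15,8,1,11 -> slot 11
326: h=11, h2=7, probe 11,1,8,15,5,12 -> slot 12
901: h=4 -> slot 4
168: h=5, h2=9, probe 5,14 -> slot 14
Table: [—, 567, 973, —, 901, 899, —, —, 944, —, —, 457, 326, —, 168, 185, —]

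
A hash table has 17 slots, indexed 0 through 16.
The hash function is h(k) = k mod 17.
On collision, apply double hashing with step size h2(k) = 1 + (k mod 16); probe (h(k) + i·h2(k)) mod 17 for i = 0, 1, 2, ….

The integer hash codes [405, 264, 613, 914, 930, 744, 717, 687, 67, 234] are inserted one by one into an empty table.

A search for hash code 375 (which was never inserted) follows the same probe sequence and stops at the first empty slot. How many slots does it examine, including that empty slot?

3

405: h=14 => slot 14
264: h=9 => slot 9
613: h=1 => slot 1
914: h=13 => slot 13
930: h=12 => slot 12
744: h=13, h2=9, probe 13,5 => slot 5
717: h=3 => slot 3
687: h=7 => slot 7
67: h=16 => slot 16
234: h=13, h2=11, probe 13,7,1,12,6 => slot 6
Table: [., 613, ., 717, ., 744, 234, 687, ., 264, ., ., 930, 914, 405, ., 67]
Lookup 375: h=1, h2=8, probe 1,9,0 → slot 0 empty, not found.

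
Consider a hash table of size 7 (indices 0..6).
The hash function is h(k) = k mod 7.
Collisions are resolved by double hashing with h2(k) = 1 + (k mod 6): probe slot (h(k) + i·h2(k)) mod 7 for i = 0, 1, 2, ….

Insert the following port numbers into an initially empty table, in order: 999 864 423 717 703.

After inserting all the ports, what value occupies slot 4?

Insert 999: h=5, slot 5 empty → index 5.
Insert 864: h=3, slot 3 empty → index 3.
Insert 423: h=3, h2=4, slot 3 occupied → index 0.
Insert 717: h=3, h2=4, slots 3,0 occupied → index 4.
Insert 703: h=3, h2=2, slots 3,5,0 occupied → index 2.
Table: [423, -, 703, 864, 717, 999, -]

717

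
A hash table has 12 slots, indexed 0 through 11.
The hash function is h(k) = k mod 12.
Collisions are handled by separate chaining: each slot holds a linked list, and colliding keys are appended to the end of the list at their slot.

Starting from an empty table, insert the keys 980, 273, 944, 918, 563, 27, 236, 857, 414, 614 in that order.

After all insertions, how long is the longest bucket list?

980 → bucket 8
273 → bucket 9
944 → bucket 8 (collision)
918 → bucket 6
563 → bucket 11
27 → bucket 3
236 → bucket 8 (collision)
857 → bucket 5
414 → bucket 6 (collision)
614 → bucket 2
Final buckets:
0: _
1: _
2: 614
3: 27
4: _
5: 857
6: 918 -> 414
7: _
8: 980 -> 944 -> 236
9: 273
10: _
11: 563

3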